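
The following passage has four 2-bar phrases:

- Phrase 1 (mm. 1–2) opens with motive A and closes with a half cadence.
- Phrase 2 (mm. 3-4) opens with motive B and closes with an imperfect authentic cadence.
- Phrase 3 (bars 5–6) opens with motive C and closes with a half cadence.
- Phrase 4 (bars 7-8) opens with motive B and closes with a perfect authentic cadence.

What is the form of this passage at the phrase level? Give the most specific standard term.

contrasting double period

Four phrases in two halves: the first half (mm. 1–4) ends with an imperfect authentic cadence, the second (mm. 5–8) with a perfect authentic cadence — a large antecedent–consequent pair, i.e. a double period.
Phrase 3 begins with different material from phrase 1, making it contrasting.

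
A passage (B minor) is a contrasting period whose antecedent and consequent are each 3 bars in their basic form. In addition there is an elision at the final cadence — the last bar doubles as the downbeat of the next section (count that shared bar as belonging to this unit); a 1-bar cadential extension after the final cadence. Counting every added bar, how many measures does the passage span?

Basic contrasting period: 3 + 3 = 6 bars.
6 (basic form) + 1 (cadential extension) = 7.
The elision shares a bar with the next section but does not change this unit's count.

7 measures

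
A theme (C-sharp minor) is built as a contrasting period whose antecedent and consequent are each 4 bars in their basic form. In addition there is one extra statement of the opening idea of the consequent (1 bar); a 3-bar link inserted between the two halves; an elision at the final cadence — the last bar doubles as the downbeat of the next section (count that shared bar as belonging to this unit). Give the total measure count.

12 measures

Basic contrasting period: 4 + 4 = 8 bars.
8 (basic form) + 1 (extra statement) + 3 (link) = 12.
The elision shares a bar with the next section but does not change this unit's count.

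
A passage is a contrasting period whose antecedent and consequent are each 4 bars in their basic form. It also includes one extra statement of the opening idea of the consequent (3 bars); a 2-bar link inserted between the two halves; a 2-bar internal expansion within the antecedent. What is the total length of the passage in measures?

Basic contrasting period: 4 + 4 = 8 bars.
8 (basic form) + 3 (extra statement) + 2 (link) + 2 (internal expansion) = 15.

15 measures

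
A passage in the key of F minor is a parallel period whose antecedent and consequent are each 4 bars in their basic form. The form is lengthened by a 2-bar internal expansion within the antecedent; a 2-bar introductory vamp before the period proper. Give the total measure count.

Basic parallel period: 4 + 4 = 8 bars.
8 (basic form) + 2 (internal expansion) + 2 (introduction) = 12.

12 measures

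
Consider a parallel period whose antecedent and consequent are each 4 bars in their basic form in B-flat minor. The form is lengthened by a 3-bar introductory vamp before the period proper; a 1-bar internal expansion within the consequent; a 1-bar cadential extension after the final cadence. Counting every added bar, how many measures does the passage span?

13 measures

Basic parallel period: 4 + 4 = 8 bars.
8 (basic form) + 3 (introduction) + 1 (internal expansion) + 1 (cadential extension) = 13.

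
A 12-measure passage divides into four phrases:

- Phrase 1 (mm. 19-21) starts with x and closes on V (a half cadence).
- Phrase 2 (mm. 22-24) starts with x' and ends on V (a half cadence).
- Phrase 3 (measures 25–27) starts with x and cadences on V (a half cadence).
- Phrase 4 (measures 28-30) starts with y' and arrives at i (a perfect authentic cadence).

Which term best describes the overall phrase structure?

Four phrases in two halves: the first half (bars 19–24) ends with a half cadence, the second (bars 25–30) with a perfect authentic cadence — a large antecedent–consequent pair, i.e. a double period.
Phrase 3 begins with the same material as phrase 1, making it parallel.

parallel double period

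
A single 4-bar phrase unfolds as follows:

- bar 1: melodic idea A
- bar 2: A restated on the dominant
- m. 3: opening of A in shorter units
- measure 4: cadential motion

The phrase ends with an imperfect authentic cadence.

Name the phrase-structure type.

sentence

Basic idea (bar 1) + its repetition (m. 2) form the presentation; fragmentation and cadence (bars 3–4) form the continuation — the 4-bar whole is a sentence.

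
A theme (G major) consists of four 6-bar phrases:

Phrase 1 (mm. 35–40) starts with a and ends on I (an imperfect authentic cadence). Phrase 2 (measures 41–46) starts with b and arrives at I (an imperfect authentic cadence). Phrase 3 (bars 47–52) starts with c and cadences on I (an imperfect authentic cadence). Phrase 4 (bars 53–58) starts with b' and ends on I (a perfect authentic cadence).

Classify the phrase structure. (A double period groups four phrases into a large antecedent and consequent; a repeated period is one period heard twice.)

Four phrases in two halves: the first half (mm. 35–46) ends with an imperfect authentic cadence, the second (bars 47-58) with a perfect authentic cadence — a large antecedent–consequent pair, i.e. a double period.
Phrase 3 begins with different material from phrase 1, making it contrasting.

contrasting double period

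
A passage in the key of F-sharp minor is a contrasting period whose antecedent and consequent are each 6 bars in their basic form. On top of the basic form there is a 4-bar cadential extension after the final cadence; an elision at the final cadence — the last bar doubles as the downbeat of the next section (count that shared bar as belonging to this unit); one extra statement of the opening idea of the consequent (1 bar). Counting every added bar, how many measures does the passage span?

Basic contrasting period: 6 + 6 = 12 bars.
12 (basic form) + 4 (cadential extension) + 1 (extra statement) = 17.
The elision shares a bar with the next section but does not change this unit's count.

17 measures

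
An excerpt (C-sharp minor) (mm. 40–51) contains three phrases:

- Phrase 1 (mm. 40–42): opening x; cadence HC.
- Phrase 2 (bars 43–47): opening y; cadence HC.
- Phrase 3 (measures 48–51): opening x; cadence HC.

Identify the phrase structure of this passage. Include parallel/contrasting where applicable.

The final phrase closes with a half cadence, which is not stronger than the preceding half cadence; the 3 phrases lack an overall antecedent–consequent design and so form a phrase group.

phrase group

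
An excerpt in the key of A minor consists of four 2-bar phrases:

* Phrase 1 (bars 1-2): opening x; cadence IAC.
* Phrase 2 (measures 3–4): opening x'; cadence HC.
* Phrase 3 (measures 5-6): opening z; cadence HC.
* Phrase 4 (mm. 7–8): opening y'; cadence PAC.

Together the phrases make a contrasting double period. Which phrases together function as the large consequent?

phrases 3 and 4

In a double period the first pair of phrases (ending half cadence) is the large antecedent and the second pair (ending perfect authentic cadence) is the large consequent; the consequent is phrases 3 and 4.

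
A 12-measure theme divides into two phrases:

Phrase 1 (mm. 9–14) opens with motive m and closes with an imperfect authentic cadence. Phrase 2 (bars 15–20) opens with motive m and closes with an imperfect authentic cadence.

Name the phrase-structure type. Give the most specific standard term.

repeated phrase

Both phrases have the same opening (m) and the same cadence (imperfect authentic cadence): the second is a restatement, not a consequent, so this is a repeated phrase rather than a period.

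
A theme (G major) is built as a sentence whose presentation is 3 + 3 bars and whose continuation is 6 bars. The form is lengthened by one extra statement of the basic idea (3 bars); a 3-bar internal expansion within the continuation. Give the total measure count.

18 measures

Basic sentence: 3 + 3 + 6 = 12 bars.
12 (basic form) + 3 (extra statement) + 3 (internal expansion) = 18.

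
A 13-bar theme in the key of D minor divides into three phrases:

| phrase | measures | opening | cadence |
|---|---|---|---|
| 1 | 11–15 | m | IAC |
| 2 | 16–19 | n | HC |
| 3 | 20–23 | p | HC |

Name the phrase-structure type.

phrase group

The final phrase closes with a half cadence, which is not stronger than the preceding half cadence; the 3 phrases lack an overall antecedent–consequent design and so form a phrase group.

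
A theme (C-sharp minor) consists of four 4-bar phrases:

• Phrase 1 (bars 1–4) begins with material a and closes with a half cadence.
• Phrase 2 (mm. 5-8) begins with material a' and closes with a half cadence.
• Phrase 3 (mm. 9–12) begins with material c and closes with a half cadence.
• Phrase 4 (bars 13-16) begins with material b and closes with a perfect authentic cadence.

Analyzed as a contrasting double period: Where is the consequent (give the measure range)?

In a double period the four phrases pair into a large antecedent (phrases 1–2, ending half cadence) and a large consequent (phrases 3–4, ending perfect authentic cadence). The consequent spans bars 9–16.

measures 9–16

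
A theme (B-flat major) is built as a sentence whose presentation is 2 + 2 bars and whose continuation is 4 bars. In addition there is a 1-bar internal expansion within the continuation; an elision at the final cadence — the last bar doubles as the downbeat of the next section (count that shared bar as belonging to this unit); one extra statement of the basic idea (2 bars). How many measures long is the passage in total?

Basic sentence: 2 + 2 + 4 = 8 bars.
8 (basic form) + 1 (internal expansion) + 2 (extra statement) = 11.
The elision shares a bar with the next section but does not change this unit's count.

11 measures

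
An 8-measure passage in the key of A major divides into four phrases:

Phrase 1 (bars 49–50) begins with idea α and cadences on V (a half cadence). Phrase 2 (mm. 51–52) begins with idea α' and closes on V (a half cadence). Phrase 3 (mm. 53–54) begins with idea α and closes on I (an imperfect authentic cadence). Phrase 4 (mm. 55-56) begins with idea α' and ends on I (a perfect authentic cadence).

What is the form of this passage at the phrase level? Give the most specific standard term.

Four phrases in two halves: the first half (measures 49–52) ends with a half cadence, the second (mm. 53–56) with a perfect authentic cadence — a large antecedent–consequent pair, i.e. a double period.
Phrase 3 begins with the same material as phrase 1, making it parallel.

parallel double period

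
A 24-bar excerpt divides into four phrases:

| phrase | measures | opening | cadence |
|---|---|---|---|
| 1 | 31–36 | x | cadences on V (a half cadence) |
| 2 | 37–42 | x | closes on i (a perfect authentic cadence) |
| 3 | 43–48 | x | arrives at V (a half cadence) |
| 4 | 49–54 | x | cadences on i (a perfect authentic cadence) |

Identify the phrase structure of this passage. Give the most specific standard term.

repeated period

The cadence pattern HC–PAC–HC–PAC is weak–strong twice, and phrases 3–4 restate phrases 1–2: a period heard twice, not a double period (which would end weakly at phrase 2).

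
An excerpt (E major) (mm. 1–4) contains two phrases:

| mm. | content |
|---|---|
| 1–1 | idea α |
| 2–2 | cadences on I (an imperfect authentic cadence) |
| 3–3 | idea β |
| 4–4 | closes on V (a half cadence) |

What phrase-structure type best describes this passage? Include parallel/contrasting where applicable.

The second phrase closes with a half cadence, which is not stronger than the first phrase's imperfect authentic cadence; without a weak→strong cadential pair there is no antecedent–consequent relationship, so this is a phrase group rather than a period.

phrase group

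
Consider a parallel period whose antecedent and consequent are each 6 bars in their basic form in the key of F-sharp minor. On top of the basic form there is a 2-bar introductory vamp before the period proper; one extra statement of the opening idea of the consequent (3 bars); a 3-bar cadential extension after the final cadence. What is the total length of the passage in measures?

Basic parallel period: 6 + 6 = 12 bars.
12 (basic form) + 2 (introduction) + 3 (extra statement) + 3 (cadential extension) = 20.

20 measures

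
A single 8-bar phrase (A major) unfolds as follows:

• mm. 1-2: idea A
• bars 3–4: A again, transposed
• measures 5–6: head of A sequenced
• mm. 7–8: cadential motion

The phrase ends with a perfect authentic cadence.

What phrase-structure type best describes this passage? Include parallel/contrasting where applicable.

Basic idea (bars 1–2) + its repetition (measures 3–4) form the presentation; fragmentation and cadence (mm. 5-8) form the continuation — the 8-bar whole is a sentence.

sentence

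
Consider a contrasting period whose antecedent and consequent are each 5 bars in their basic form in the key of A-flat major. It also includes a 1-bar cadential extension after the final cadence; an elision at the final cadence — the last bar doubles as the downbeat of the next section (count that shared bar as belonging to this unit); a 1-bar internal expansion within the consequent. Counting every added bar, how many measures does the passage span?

Basic contrasting period: 5 + 5 = 10 bars.
10 (basic form) + 1 (cadential extension) + 1 (internal expansion) = 12.
The elision shares a bar with the next section but does not change this unit's count.

12 measures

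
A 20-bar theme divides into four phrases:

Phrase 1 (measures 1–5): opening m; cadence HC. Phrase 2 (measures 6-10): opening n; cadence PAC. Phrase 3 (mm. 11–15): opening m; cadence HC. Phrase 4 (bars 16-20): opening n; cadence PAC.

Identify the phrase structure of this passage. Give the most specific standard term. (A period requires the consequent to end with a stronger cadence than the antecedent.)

The cadence pattern HC–PAC–HC–PAC is weak–strong twice, and phrases 3–4 restate phrases 1–2: a period heard twice, not a double period (which would end weakly at phrase 2).

repeated period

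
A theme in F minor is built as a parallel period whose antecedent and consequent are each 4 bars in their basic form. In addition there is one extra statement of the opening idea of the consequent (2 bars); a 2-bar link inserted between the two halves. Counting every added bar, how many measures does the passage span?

12 measures

Basic parallel period: 4 + 4 = 8 bars.
8 (basic form) + 2 (extra statement) + 2 (link) = 12.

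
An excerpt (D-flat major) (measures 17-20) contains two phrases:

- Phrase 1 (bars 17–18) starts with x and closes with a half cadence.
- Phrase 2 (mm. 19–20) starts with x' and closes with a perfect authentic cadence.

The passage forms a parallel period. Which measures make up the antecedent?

The phrase ending with the weaker cadence (half cadence) is the antecedent; the one ending more conclusively (perfect authentic cadence) is the consequent. The antecedent is measures 17–18.

measures 17–18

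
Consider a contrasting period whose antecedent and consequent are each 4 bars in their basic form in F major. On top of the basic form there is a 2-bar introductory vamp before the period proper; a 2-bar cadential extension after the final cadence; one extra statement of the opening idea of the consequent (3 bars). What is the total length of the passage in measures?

Basic contrasting period: 4 + 4 = 8 bars.
8 (basic form) + 2 (introduction) + 2 (cadential extension) + 3 (extra statement) = 15.

15 measures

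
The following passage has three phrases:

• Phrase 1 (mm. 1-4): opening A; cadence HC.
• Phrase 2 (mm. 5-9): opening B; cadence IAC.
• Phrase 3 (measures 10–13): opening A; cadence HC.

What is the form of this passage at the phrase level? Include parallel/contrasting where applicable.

The final phrase closes with a half cadence, which is not stronger than the preceding imperfect authentic cadence; the 3 phrases lack an overall antecedent–consequent design and so form a phrase group.

phrase group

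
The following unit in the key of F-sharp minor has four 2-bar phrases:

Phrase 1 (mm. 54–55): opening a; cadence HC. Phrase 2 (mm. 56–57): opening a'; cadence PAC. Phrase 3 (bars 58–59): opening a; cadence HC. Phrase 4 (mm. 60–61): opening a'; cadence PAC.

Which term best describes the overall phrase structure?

repeated period

The cadence pattern HC–PAC–HC–PAC is weak–strong twice, and phrases 3–4 restate phrases 1–2: a period heard twice, not a double period (which would end weakly at phrase 2).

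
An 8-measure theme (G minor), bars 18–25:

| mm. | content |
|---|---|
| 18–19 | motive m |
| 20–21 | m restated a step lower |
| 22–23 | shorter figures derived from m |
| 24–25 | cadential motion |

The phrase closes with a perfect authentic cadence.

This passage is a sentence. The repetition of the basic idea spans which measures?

measures 20–21

The presentation of a sentence is the basic idea (bars 18-19) plus its repetition (bars 20–21); the repetition of the basic idea is therefore mm. 20–21.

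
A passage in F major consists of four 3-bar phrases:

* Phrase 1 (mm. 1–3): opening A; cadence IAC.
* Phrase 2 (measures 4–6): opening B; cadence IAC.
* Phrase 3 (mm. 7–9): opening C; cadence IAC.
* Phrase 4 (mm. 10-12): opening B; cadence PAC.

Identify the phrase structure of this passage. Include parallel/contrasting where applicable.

contrasting double period

Four phrases in two halves: the first half (bars 1-6) ends with an imperfect authentic cadence, the second (measures 7–12) with a perfect authentic cadence — a large antecedent–consequent pair, i.e. a double period.
Phrase 3 begins with different material from phrase 1, making it contrasting.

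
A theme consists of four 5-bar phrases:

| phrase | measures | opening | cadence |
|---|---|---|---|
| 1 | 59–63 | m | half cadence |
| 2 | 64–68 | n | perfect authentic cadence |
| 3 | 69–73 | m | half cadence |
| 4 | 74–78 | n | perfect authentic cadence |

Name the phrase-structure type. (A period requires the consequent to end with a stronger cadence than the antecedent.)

repeated period

The cadence pattern HC–PAC–HC–PAC is weak–strong twice, and phrases 3–4 restate phrases 1–2: a period heard twice, not a double period (which would end weakly at phrase 2).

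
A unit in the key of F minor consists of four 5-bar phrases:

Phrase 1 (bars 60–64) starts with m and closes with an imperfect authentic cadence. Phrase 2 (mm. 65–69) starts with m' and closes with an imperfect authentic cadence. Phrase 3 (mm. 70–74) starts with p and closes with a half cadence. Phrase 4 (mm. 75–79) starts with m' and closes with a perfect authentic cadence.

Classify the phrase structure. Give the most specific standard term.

contrasting double period

Four phrases in two halves: the first half (measures 60-69) ends with an imperfect authentic cadence, the second (mm. 70–79) with a perfect authentic cadence — a large antecedent–consequent pair, i.e. a double period.
Phrase 3 begins with different material from phrase 1, making it contrasting.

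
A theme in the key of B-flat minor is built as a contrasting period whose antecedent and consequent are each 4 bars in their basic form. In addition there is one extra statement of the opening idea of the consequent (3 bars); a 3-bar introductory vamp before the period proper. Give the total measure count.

14 measures

Basic contrasting period: 4 + 4 = 8 bars.
8 (basic form) + 3 (extra statement) + 3 (introduction) = 14.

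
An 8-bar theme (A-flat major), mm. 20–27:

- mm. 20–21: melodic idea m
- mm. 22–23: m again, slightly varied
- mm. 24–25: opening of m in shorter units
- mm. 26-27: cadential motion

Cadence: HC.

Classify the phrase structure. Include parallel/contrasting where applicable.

Basic idea (bars 20–21) + its repetition (measures 22-23) form the presentation; fragmentation and cadence (mm. 24–27) form the continuation — the 8-bar whole is a sentence.

sentence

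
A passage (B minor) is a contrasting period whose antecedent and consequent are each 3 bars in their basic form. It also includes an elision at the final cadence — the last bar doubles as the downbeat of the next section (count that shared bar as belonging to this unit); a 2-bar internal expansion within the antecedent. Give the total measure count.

8 measures

Basic contrasting period: 3 + 3 = 6 bars.
6 (basic form) + 2 (internal expansion) = 8.
The elision shares a bar with the next section but does not change this unit's count.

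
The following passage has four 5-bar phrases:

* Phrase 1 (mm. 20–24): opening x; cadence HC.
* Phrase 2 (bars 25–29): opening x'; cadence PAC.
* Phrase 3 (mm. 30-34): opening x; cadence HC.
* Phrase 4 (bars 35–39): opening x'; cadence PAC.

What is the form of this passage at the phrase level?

repeated period

The cadence pattern HC–PAC–HC–PAC is weak–strong twice, and phrases 3–4 restate phrases 1–2: a period heard twice, not a double period (which would end weakly at phrase 2).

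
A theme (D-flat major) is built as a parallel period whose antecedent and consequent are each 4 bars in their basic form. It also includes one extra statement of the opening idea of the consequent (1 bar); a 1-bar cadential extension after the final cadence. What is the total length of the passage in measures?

10 measures

Basic parallel period: 4 + 4 = 8 bars.
8 (basic form) + 1 (extra statement) + 1 (cadential extension) = 10.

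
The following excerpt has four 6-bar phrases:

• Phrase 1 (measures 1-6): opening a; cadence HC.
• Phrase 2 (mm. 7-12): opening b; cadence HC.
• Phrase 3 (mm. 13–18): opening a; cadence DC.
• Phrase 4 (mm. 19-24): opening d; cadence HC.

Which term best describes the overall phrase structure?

Phrase 4 ends with a half cadence, no stronger than phrase 2's half cadence, so the four phrases do not form a double period; nor do phrases 3–4 duplicate 1–2, so it is not a repeated period. With no phrase reaching a conclusive cadence, the passage is a phrase group.

phrase group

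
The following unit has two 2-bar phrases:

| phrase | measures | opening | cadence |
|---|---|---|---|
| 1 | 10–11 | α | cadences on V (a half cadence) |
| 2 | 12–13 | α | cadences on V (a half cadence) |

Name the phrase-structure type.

repeated phrase

Both phrases have the same opening (α) and the same cadence (half cadence): the second is a restatement, not a consequent, so this is a repeated phrase rather than a period.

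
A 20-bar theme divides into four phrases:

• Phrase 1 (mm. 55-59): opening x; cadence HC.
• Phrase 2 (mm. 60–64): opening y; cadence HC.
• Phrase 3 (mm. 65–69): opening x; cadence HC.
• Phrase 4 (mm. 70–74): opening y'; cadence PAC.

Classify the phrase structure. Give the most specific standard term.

parallel double period

Four phrases in two halves: the first half (mm. 55–64) ends with a half cadence, the second (mm. 65–74) with a perfect authentic cadence — a large antecedent–consequent pair, i.e. a double period.
Phrase 3 begins with the same material as phrase 1, making it parallel.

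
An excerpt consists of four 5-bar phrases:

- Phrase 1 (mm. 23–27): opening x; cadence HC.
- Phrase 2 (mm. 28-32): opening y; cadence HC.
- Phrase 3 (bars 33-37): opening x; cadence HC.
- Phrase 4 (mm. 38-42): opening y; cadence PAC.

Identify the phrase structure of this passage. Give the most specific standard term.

parallel double period

Four phrases in two halves: the first half (mm. 23–32) ends with a half cadence, the second (mm. 33-42) with a perfect authentic cadence — a large antecedent–consequent pair, i.e. a double period.
Phrase 3 begins with the same material as phrase 1, making it parallel.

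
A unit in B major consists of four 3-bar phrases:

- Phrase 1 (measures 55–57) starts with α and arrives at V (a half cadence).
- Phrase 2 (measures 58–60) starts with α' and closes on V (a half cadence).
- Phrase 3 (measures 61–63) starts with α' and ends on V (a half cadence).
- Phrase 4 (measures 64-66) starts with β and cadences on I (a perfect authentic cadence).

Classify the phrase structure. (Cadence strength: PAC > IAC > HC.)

Four phrases in two halves: the first half (mm. 55-60) ends with a half cadence, the second (measures 61–66) with a perfect authentic cadence — a large antecedent–consequent pair, i.e. a double period.
Phrase 3 begins with the same material as phrase 1, making it parallel.

parallel double period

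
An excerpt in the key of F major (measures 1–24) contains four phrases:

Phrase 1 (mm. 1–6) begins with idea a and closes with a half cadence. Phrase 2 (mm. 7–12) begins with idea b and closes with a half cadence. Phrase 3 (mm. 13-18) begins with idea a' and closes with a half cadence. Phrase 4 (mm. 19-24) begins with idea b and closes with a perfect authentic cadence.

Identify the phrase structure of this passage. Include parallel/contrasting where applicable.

parallel double period

Four phrases in two halves: the first half (mm. 1–12) ends with a half cadence, the second (mm. 13-24) with a perfect authentic cadence — a large antecedent–consequent pair, i.e. a double period.
Phrase 3 begins with the same material as phrase 1, making it parallel.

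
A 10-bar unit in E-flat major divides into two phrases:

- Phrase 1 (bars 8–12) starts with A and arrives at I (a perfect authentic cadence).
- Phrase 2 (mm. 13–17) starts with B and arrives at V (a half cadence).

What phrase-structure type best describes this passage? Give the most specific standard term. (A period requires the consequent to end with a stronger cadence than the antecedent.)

The second phrase closes with a half cadence, which is not stronger than the first phrase's perfect authentic cadence; without a weak→strong cadential pair there is no antecedent–consequent relationship, so this is a phrase group rather than a period.

phrase group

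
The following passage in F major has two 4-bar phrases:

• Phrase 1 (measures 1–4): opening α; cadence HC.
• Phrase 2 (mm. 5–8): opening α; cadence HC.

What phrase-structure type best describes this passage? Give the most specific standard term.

repeated phrase

Both phrases have the same opening (α) and the same cadence (half cadence): the second is a restatement, not a consequent, so this is a repeated phrase rather than a period.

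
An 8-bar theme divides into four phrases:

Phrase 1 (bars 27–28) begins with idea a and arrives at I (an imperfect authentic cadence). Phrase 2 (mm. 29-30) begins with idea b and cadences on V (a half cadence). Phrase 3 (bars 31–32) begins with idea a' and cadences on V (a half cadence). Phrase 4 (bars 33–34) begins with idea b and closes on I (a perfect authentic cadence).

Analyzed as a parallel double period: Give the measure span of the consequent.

measures 31–34

In a double period the four phrases pair into a large antecedent (phrases 1–2, ending half cadence) and a large consequent (phrases 3–4, ending perfect authentic cadence). The consequent spans mm. 31–34.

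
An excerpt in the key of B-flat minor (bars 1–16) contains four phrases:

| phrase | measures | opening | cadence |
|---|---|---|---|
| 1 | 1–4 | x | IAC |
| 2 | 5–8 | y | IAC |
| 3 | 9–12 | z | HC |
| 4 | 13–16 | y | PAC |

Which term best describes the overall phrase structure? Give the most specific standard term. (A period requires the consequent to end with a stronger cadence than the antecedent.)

Four phrases in two halves: the first half (measures 1–8) ends with an imperfect authentic cadence, the second (mm. 9-16) with a perfect authentic cadence — a large antecedent–consequent pair, i.e. a double period.
Phrase 3 begins with different material from phrase 1, making it contrasting.

contrasting double period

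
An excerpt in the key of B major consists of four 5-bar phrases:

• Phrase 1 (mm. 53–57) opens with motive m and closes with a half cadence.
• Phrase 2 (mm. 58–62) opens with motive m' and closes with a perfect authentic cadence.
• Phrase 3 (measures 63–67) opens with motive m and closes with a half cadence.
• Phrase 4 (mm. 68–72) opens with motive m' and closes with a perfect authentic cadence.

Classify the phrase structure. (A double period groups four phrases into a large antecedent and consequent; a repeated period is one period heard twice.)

The cadence pattern HC–PAC–HC–PAC is weak–strong twice, and phrases 3–4 restate phrases 1–2: a period heard twice, not a double period (which would end weakly at phrase 2).

repeated period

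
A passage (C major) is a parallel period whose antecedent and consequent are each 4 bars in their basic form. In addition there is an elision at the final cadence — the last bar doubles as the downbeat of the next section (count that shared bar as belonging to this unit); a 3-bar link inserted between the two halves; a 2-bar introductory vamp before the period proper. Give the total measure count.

13 measures

Basic parallel period: 4 + 4 = 8 bars.
8 (basic form) + 3 (link) + 2 (introduction) = 13.
The elision shares a bar with the next section but does not change this unit's count.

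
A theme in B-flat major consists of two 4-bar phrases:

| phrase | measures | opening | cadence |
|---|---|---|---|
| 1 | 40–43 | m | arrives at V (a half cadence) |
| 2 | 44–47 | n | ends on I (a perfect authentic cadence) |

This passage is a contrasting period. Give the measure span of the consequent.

The antecedent is the phrase ending with the weaker cadence (half cadence, phrase 1) and the consequent the one ending more conclusively (perfect authentic cadence, phrase 2); the consequent is measures 44-47.

measures 44–47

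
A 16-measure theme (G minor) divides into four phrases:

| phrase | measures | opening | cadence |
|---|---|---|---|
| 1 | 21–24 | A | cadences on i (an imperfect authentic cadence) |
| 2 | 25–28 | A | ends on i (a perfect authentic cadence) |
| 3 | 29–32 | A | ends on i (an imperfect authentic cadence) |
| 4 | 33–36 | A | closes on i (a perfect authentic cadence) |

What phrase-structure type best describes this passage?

The cadence pattern IAC–PAC–IAC–PAC is weak–strong twice, and phrases 3–4 restate phrases 1–2: a period heard twice, not a double period (which would end weakly at phrase 2).

repeated period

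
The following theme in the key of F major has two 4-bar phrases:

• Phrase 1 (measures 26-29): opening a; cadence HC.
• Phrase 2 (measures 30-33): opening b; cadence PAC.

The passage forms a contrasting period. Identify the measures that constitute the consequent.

measures 30–33

The antecedent is the phrase ending with the weaker cadence (half cadence, phrase 1) and the consequent the one ending more conclusively (perfect authentic cadence, phrase 2); the consequent is mm. 30–33.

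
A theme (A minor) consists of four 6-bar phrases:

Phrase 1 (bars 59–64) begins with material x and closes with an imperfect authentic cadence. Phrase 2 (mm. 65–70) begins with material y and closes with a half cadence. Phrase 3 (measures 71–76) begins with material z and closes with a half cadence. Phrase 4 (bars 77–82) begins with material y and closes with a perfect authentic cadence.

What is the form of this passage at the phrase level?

Four phrases in two halves: the first half (measures 59–70) ends with a half cadence, the second (measures 71-82) with a perfect authentic cadence — a large antecedent–consequent pair, i.e. a double period.
Phrase 3 begins with different material from phrase 1, making it contrasting.

contrasting double period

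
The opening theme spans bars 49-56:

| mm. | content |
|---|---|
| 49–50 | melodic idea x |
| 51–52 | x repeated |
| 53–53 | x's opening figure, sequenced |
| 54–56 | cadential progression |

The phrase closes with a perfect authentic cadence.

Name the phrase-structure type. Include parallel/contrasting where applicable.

Basic idea (bars 49-50) + its repetition (mm. 51–52) form the presentation; fragmentation and cadence (bars 53–56) form the continuation — the 8-bar whole is a sentence.

sentence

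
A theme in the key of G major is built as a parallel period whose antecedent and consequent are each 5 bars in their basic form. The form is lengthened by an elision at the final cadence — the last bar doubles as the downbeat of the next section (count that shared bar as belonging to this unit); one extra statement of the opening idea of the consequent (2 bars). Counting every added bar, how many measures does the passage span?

Basic parallel period: 5 + 5 = 10 bars.
10 (basic form) + 2 (extra statement) = 12.
The elision shares a bar with the next section but does not change this unit's count.

12 measures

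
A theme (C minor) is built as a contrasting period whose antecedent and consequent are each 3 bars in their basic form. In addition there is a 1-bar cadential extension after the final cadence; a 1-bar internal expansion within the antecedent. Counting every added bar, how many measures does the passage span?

8 measures

Basic contrasting period: 3 + 3 = 6 bars.
6 (basic form) + 1 (cadential extension) + 1 (internal expansion) = 8.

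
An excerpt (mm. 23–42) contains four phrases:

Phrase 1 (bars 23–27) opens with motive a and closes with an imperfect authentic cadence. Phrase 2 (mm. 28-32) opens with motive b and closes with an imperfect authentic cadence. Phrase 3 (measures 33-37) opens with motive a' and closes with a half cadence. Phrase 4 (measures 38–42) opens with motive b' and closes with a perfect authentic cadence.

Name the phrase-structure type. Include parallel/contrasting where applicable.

Four phrases in two halves: the first half (measures 23-32) ends with an imperfect authentic cadence, the second (mm. 33–42) with a perfect authentic cadence — a large antecedent–consequent pair, i.e. a double period.
Phrase 3 begins with the same material as phrase 1, making it parallel.

parallel double period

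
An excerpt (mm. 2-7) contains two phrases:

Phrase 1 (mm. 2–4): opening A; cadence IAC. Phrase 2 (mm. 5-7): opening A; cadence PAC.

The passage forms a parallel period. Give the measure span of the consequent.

measures 5–7

The antecedent is the phrase ending with the weaker cadence (imperfect authentic cadence, phrase 1) and the consequent the one ending more conclusively (perfect authentic cadence, phrase 2); the consequent is bars 5–7.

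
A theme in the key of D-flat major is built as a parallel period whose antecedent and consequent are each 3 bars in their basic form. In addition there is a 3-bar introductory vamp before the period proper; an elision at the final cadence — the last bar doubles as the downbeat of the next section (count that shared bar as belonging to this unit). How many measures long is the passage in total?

9 measures

Basic parallel period: 3 + 3 = 6 bars.
6 (basic form) + 3 (introduction) = 9.
The elision shares a bar with the next section but does not change this unit's count.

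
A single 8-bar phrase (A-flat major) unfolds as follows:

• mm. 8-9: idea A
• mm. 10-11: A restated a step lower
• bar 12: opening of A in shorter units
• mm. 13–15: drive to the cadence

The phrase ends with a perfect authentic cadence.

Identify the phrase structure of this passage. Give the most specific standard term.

Basic idea (bars 8–9) + its repetition (mm. 10–11) form the presentation; fragmentation and cadence (mm. 12–15) form the continuation — the 8-bar whole is a sentence.

sentence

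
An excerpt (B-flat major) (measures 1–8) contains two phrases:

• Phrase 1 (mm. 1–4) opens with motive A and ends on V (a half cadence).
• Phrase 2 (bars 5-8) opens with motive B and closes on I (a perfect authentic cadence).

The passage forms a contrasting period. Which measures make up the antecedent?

measures 1–4

The phrase ending with the weaker cadence (half cadence) is the antecedent; the one ending more conclusively (perfect authentic cadence) is the consequent. The antecedent is measures 1–4.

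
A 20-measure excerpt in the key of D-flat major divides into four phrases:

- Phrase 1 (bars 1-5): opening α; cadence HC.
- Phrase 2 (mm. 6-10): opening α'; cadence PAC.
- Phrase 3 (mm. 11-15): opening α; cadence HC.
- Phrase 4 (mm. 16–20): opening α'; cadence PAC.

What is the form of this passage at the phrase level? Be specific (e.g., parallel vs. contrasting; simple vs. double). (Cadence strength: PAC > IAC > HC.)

repeated period

The cadence pattern HC–PAC–HC–PAC is weak–strong twice, and phrases 3–4 restate phrases 1–2: a period heard twice, not a double period (which would end weakly at phrase 2).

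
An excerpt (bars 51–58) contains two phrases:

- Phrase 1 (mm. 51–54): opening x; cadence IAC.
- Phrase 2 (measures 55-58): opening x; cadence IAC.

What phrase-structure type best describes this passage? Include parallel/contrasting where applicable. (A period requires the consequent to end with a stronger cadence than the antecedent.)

Both phrases have the same opening (x) and the same cadence (imperfect authentic cadence): the second is a restatement, not a consequent, so this is a repeated phrase rather than a period.

repeated phrase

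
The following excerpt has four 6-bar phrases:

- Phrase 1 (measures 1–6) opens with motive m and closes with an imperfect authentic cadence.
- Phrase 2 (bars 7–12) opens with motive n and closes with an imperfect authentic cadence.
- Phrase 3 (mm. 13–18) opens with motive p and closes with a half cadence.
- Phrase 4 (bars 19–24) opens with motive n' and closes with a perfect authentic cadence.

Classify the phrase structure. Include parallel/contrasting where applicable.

Four phrases in two halves: the first half (bars 1–12) ends with an imperfect authentic cadence, the second (measures 13-24) with a perfect authentic cadence — a large antecedent–consequent pair, i.e. a double period.
Phrase 3 begins with different material from phrase 1, making it contrasting.

contrasting double period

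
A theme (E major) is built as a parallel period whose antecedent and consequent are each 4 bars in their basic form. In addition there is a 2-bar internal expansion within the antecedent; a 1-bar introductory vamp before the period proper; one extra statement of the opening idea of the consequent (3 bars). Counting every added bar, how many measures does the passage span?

Basic parallel period: 4 + 4 = 8 bars.
8 (basic form) + 2 (internal expansion) + 1 (introduction) + 3 (extra statement) = 14.

14 measures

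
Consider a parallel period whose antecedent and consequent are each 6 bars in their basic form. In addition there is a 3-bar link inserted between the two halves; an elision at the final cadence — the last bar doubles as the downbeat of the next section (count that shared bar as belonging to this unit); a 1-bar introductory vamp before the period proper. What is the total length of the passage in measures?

16 measures

Basic parallel period: 6 + 6 = 12 bars.
12 (basic form) + 3 (link) + 1 (introduction) = 16.
The elision shares a bar with the next section but does not change this unit's count.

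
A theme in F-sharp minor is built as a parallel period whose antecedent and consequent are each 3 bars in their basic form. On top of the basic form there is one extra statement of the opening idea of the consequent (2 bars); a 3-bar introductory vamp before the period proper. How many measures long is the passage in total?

Basic parallel period: 3 + 3 = 6 bars.
6 (basic form) + 2 (extra statement) + 3 (introduction) = 11.

11 measures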